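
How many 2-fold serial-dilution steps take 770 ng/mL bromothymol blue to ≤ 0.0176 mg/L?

Need 2ⁿ ≥ 43.7, so n ≥ log(43.7)/log(2) = 5.45.
Minimum whole steps: n = 6.

6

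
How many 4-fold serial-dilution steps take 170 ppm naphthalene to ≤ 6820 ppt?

Need 4ⁿ ≥ 2.49 × 10⁴, so n ≥ log(2.49 × 10⁴)/log(4) = 7.30.
Minimum whole steps: n = 8.

8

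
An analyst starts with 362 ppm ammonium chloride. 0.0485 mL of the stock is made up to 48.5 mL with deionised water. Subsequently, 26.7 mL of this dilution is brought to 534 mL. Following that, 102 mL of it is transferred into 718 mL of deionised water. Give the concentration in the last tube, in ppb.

2.25 ppb

Overall dilution factor = 1000 × 20 × 8.039 = 1.61 × 10⁵.
362 ppm / 1.61 × 10⁵ = 2.25 × 10⁻³ ppm = 2.25 ppb.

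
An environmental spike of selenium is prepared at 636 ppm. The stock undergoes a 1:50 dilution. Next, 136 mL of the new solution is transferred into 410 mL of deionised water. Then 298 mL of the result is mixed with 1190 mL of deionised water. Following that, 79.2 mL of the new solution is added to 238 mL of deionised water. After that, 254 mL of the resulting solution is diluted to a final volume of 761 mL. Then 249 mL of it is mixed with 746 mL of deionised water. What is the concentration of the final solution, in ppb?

Overall dilution factor = 50 × 4.015 × 4.993 × 4.005 × 2.996 × 3.996 = 4.81 × 10⁴.
636 ppm / 4.81 × 10⁴ = 0.0132 ppm = 13.2 ppb.

13.2 ppb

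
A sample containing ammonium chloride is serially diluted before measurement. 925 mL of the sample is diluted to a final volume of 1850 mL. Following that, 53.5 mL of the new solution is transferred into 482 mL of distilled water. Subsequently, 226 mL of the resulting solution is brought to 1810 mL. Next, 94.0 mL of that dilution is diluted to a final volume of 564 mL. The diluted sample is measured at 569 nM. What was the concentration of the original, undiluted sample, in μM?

547 μM

Overall dilution factor = 2 × 10.01 × 8.009 × 6 = 962.
Original = 569 nM × 962 = 5.47 × 10⁵ nM = 547 μM.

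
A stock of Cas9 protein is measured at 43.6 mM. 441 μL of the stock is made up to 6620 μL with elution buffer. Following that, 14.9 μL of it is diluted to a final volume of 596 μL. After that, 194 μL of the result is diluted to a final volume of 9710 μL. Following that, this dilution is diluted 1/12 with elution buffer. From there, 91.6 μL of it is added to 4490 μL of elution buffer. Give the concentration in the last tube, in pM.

Overall dilution factor = 15.01 × 40 × 50.05 × 12 × 50.02 = 1.80 × 10⁷.
43.6 mM / 1.80 × 10⁷ = 2.42 × 10⁻⁶ mM = 2420 pM.

2420 pM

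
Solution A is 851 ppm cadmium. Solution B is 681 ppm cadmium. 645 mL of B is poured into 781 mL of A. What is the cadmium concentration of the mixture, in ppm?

774 ppm

C_mix = (C_A·V_A + C_B·V_B)/(V_A + V_B) = (851×781 + 681×645) / 1426 = 774 ppm.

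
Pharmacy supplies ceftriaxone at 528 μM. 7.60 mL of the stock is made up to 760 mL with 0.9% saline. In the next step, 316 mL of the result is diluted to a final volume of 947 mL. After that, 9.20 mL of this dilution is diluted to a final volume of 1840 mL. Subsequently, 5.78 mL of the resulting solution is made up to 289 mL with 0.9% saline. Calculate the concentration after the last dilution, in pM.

Overall dilution factor = 100 × 2.997 × 200 × 50 = 3.00 × 10⁶.
528 μM / 3.00 × 10⁶ = 1.76 × 10⁻⁴ μM = 176 pM.

176 pM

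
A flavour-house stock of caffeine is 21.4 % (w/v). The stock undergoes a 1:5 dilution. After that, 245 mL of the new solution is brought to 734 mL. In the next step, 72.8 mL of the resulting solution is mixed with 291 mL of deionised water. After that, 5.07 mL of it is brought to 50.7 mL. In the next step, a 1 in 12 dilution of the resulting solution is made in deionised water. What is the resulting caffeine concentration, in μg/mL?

Overall dilution factor = 5 × 2.996 × 4.997 × 10 × 12 = 8983.
21.4 % (w/v) / 8983 = 2.38 × 10⁻³ % (w/v) = 23.8 μg/mL.

23.8 μg/mL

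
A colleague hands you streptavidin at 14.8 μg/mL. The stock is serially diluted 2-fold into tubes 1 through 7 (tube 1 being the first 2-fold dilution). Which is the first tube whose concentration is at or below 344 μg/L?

Tube n has concentration 14.8 μg/mL / 2ⁿ.
Need 2ⁿ ≥ 14.8 μg/mL / 344 μg/L = 43.0, so n ≥ 5.43.
First such tube: n = 6.

tube 6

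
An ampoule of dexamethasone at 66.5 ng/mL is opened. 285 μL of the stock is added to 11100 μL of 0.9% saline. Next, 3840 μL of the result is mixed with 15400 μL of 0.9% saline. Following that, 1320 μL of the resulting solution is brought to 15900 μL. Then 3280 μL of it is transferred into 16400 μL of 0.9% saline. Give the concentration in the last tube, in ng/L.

4.60 ng/L

Overall dilution factor = 39.95 × 5.010 × 12.05 × 6 = 1.45 × 10⁴.
66.5 ng/mL / 1.45 × 10⁴ = 4.60 × 10⁻³ ng/mL = 4.60 ng/L.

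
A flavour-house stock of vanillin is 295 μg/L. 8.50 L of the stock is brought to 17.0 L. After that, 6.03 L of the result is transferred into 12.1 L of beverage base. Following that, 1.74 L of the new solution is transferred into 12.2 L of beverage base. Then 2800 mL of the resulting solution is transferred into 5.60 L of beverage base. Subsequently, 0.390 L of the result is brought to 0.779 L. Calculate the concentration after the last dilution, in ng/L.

Overall dilution factor = 2 × 3.007 × 8.011 × 3 × 1.997 = 289.
295 μg/L / 289 = 1.02 μg/L = 1020 ng/L.

1020 ng/L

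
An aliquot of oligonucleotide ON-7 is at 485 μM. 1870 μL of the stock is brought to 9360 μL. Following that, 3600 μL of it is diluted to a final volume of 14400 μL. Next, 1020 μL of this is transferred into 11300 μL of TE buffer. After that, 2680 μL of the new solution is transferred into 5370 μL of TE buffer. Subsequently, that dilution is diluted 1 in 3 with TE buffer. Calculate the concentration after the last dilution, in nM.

Overall dilution factor = 5.005 × 4 × 12.08 × 3.004 × 3 = 2179.
485 μM / 2179 = 0.223 μM = 223 nM.

223 nM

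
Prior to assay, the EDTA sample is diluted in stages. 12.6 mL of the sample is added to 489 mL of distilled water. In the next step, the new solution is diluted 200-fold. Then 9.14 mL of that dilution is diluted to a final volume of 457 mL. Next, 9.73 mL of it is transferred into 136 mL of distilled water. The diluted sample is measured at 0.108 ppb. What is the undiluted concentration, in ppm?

Overall dilution factor = 39.81 × 200 × 50 × 14.98 = 5.96 × 10⁶.
Original = 0.108 ppb × 5.96 × 10⁶ = 6.44 × 10⁵ ppb = 644 ppm.

644 ppm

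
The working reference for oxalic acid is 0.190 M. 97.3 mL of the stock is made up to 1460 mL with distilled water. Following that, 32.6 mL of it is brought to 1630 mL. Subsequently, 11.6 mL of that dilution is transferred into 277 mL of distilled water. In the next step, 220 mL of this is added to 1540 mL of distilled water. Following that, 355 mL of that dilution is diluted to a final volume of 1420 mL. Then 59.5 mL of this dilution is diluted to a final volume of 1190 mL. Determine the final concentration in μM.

Overall dilution factor = 15.01 × 50 × 24.88 × 8 × 4 × 20 = 1.19 × 10⁷.
0.190 M / 1.19 × 10⁷ = 1.59 × 10⁻⁸ M = 0.0159 μM.

0.0159 μM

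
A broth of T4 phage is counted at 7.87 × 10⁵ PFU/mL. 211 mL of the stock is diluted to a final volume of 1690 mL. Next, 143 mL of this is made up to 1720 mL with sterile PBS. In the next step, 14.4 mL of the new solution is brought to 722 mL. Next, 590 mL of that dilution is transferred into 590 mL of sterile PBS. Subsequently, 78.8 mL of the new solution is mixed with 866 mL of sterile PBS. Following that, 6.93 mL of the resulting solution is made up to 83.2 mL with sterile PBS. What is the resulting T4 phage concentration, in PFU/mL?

Overall dilution factor = 8.009 × 12.03 × 50.14 × 2 × 11.99 × 12.01 = 1.39 × 10⁶.
7.87 × 10⁵ PFU/mL / 1.39 × 10⁶ = 0.566 PFU/mL.

0.566 PFU/mL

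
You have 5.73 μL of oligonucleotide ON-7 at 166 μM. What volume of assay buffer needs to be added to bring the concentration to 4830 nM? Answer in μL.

4830 nM = 4.83 μM.
V₂ = C₁V₁/C₂ = 166 × 5.73 / 4.83 = 197 μL.
Diluent to add = V₂ − V₁ = 197 − 5.73 = 191 μL.

191 μL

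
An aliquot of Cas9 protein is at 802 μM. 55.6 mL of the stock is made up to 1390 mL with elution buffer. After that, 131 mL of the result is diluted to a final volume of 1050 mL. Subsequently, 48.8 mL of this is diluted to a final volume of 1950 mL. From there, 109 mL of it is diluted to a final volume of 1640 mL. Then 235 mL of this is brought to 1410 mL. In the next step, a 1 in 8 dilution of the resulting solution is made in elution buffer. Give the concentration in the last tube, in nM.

Overall dilution factor = 25 × 8.015 × 39.96 × 15.05 × 6 × 8 = 5.78 × 10⁶.
802 μM / 5.78 × 10⁶ = 1.39 × 10⁻⁴ μM = 0.139 nM.

0.139 nM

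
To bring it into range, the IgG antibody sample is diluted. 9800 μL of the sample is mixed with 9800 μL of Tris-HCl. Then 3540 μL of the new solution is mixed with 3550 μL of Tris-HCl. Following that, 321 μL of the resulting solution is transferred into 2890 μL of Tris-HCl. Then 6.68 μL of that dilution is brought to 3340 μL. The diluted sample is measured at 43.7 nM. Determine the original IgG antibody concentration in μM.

Overall dilution factor = 2 × 2.003 × 10.00 × 500 = 2.00 × 10⁴.
Original = 43.7 nM × 2.00 × 10⁴ = 8.76 × 10⁵ nM = 876 μM.

876 μM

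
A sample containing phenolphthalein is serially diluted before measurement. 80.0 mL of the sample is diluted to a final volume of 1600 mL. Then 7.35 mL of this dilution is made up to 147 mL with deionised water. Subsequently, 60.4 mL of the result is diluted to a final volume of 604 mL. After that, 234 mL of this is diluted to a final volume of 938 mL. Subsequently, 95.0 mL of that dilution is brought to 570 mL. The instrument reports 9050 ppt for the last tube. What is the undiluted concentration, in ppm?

871 ppm

Overall dilution factor = 20 × 20 × 10 × 4.009 × 6 = 9.62 × 10⁴.
Original = 9050 ppt × 9.62 × 10⁴ = 8.71 × 10⁸ ppt = 871 ppm.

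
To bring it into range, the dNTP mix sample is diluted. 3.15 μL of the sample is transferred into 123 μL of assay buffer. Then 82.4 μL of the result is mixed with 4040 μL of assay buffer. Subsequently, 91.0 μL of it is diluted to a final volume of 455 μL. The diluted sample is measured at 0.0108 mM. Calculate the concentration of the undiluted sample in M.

0.108 M

Overall dilution factor = 40.05 × 50.03 × 5 = 1.00 × 10⁴.
Original = 0.0108 mM × 1.00 × 10⁴ = 108 mM = 0.108 M.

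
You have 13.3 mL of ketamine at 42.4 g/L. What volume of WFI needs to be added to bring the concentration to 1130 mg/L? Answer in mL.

486 mL

1130 mg/L = 1.13 g/L.
V₂ = C₁V₁/C₂ = 42.4 × 13.3 / 1.13 = 499 mL.
Diluent to add = V₂ − V₁ = 499 − 13.3 = 486 mL.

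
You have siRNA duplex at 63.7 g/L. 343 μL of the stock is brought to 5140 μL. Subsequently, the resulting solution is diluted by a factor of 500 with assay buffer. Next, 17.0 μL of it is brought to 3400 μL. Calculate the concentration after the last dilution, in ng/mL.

Overall dilution factor = 14.99 × 500 × 200 = 1.50 × 10⁶.
63.7 g/L / 1.50 × 10⁶ = 4.25 × 10⁻⁵ g/L = 42.5 ng/mL.

42.5 ng/mL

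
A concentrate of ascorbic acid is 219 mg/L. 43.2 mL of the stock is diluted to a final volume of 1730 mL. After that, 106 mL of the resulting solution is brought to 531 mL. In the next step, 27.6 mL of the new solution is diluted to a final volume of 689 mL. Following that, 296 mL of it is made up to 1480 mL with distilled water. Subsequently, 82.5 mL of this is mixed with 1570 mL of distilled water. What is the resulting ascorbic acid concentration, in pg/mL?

Overall dilution factor = 40.05 × 5.009 × 24.96 × 5 × 20.03 = 5.02 × 10⁵.
219 mg/L / 5.02 × 10⁵ = 4.37 × 10⁻⁴ mg/L = 437 pg/mL.

437 pg/mL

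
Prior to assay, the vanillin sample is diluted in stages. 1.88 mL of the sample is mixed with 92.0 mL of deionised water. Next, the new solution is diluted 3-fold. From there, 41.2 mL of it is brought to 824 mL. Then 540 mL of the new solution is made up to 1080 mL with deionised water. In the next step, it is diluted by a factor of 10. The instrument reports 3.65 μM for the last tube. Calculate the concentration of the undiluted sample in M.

0.219 M

Overall dilution factor = 49.94 × 3 × 20 × 2 × 10 = 5.99 × 10⁴.
Original = 3.65 μM × 5.99 × 10⁴ = 2.19 × 10⁵ μM = 0.219 M.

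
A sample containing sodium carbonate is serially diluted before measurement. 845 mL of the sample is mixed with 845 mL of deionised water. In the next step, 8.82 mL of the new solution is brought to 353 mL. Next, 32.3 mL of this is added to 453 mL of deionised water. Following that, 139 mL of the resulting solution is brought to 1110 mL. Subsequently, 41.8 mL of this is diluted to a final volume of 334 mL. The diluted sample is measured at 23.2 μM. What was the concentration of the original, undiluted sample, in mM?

Overall dilution factor = 2 × 40.02 × 15.02 × 7.986 × 7.990 = 7.67 × 10⁴.
Original = 23.2 μM × 7.67 × 10⁴ = 1.78 × 10⁶ μM = 1780 mM.

1780 mM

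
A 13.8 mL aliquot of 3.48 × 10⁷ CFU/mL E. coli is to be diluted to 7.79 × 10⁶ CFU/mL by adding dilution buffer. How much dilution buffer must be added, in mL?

V₂ = C₁V₁/C₂ = 3.48 × 10⁷ × 13.8 / 7.79 × 10⁶ = 61.6 mL.
Diluent to add = V₂ − V₁ = 61.6 − 13.8 = 47.8 mL.

47.8 mL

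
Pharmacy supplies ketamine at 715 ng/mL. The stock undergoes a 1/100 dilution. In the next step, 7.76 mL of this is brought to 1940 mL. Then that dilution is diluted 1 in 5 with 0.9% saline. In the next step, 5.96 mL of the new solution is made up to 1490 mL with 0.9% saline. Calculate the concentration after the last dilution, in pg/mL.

Overall dilution factor = 100 × 250 × 5 × 250 = 3.12 × 10⁷.
715 ng/mL / 3.12 × 10⁷ = 2.29 × 10⁻⁵ ng/mL = 0.0229 pg/mL.

0.0229 pg/mL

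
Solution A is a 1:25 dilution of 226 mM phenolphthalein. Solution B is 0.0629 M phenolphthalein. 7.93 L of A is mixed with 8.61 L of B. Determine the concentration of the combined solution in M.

0.0371 M

C_A = 226 mM / 25 = 9.04 mM.
C_B = 0.0629 M = 62.9 mM.
C_mix = (C_A·V_A + C_B·V_B)/(V_A + V_B) = (9.04×7.93 + 62.9×8.61) / 16.54 = 37.1 mM = 0.0371 M.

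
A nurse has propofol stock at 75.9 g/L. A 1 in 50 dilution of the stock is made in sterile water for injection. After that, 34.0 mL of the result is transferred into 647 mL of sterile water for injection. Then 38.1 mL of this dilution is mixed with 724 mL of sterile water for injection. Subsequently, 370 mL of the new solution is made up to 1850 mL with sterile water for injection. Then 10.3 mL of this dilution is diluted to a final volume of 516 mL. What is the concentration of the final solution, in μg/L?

15.1 μg/L

Overall dilution factor = 50 × 20.03 × 20.00 × 5 × 50.10 = 5.02 × 10⁶.
75.9 g/L / 5.02 × 10⁶ = 1.51 × 10⁻⁵ g/L = 15.1 μg/L.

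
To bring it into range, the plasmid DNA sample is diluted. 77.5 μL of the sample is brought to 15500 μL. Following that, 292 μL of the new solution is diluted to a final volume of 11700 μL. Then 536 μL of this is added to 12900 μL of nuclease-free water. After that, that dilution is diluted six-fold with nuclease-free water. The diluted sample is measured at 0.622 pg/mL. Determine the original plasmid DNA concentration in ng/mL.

750 ng/mL

Overall dilution factor = 200 × 40.07 × 25.07 × 6 = 1.21 × 10⁶.
Original = 0.622 pg/mL × 1.21 × 10⁶ = 7.50 × 10⁵ pg/mL = 750 ng/mL.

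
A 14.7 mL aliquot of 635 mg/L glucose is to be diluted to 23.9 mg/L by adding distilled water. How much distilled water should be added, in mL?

376 mL

V₂ = C₁V₁/C₂ = 635 × 14.7 / 23.9 = 391 mL.
Diluent to add = V₂ − V₁ = 391 − 14.7 = 376 mL.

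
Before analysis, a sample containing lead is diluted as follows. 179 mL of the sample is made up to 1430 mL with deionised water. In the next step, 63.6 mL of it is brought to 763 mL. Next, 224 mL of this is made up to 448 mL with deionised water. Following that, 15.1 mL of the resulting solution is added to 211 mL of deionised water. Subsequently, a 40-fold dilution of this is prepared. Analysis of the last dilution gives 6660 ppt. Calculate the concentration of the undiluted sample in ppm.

765 ppm

Overall dilution factor = 7.989 × 12.00 × 2 × 14.97 × 40 = 1.15 × 10⁵.
Original = 6660 ppt × 1.15 × 10⁵ = 7.65 × 10⁸ ppt = 765 ppm.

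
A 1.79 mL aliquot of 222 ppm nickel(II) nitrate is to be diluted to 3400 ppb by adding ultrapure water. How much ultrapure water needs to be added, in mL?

3400 ppb = 3.40 ppm.
V₂ = C₁V₁/C₂ = 222 × 1.79 / 3.40 = 117 mL.
Diluent to add = V₂ − V₁ = 117 − 1.79 = 115 mL.

115 mL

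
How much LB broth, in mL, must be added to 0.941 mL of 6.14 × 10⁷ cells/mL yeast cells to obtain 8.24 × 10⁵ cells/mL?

V₂ = C₁V₁/C₂ = 6.14 × 10⁷ × 0.941 / 8.24 × 10⁵ = 70.1 mL.
Diluent to add = V₂ − V₁ = 70.1 − 0.941 = 69.2 mL.

69.2 mL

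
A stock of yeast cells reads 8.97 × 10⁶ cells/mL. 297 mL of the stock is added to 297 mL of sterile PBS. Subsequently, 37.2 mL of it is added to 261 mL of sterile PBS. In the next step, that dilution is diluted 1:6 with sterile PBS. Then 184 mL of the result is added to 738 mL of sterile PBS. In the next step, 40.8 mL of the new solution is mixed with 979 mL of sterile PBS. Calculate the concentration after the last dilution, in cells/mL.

Overall dilution factor = 2 × 8.016 × 6 × 5.011 × 25.00 = 1.20 × 10⁴.
8.97 × 10⁶ cells/mL / 1.20 × 10⁴ = 745 cells/mL.

745 cells/mL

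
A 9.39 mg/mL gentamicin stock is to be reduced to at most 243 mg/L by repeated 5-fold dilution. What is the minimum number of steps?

3

Need 5ⁿ ≥ 38.6, so n ≥ log(38.6)/log(5) = 2.27.
Minimum whole steps: n = 3.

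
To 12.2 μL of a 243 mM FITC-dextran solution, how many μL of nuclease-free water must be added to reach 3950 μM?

738 μL

3950 μM = 3.95 mM.
V₂ = C₁V₁/C₂ = 243 × 12.2 / 3.95 = 751 μL.
Diluent to add = V₂ − V₁ = 751 − 12.2 = 738 μL.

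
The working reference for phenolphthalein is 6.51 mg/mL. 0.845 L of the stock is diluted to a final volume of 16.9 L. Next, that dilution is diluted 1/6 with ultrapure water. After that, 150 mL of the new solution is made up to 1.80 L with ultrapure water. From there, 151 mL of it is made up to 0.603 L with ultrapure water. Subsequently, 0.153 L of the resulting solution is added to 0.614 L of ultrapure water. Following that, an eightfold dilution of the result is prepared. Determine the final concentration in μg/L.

Overall dilution factor = 20 × 6 × 12 × 3.993 × 5.013 × 8 = 2.31 × 10⁵.
6.51 mg/mL / 2.31 × 10⁵ = 2.82 × 10⁻⁵ mg/mL = 28.2 μg/L.

28.2 μg/L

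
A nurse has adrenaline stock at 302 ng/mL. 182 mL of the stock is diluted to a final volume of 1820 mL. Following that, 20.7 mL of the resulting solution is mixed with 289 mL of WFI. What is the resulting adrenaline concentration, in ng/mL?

Overall dilution factor = 10 × 14.96 = 150.
302 ng/mL / 150 = 2.02 ng/mL.

2.02 ng/mL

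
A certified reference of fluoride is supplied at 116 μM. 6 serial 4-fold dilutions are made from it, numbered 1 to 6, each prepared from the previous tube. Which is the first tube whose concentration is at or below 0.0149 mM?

Tube n has concentration 116 μM / 4ⁿ.
Need 4ⁿ ≥ 116 μM / 0.0149 mM = 7.79, so n ≥ 1.48.
First such tube: n = 2.

tube 2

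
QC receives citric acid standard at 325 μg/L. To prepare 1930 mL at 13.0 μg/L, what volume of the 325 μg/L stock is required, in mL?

V₁ = C₂V₂/C₁ = 13.0 × 1930 / 325 = 77.2 mL.

77.2 mL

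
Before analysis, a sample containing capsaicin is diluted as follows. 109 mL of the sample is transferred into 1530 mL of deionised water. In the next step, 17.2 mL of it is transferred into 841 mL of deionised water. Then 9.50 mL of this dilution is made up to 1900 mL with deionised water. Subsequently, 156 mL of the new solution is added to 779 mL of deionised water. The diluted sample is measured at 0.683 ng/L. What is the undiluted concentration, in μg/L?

Overall dilution factor = 15.04 × 49.90 × 200 × 5.994 = 8.99 × 10⁵.
Original = 0.683 ng/L × 8.99 × 10⁵ = 6.14 × 10⁵ ng/L = 614 μg/L.

614 μg/L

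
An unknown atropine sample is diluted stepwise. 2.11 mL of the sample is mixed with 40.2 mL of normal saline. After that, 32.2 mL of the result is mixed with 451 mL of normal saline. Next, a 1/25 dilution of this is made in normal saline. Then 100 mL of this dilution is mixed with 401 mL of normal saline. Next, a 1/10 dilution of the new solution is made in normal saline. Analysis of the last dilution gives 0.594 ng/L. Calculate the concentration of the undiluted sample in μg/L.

224 μg/L

Overall dilution factor = 20.05 × 15.01 × 25 × 5.010 × 10 = 3.77 × 10⁵.
Original = 0.594 ng/L × 3.77 × 10⁵ = 2.24 × 10⁵ ng/L = 224 μg/L.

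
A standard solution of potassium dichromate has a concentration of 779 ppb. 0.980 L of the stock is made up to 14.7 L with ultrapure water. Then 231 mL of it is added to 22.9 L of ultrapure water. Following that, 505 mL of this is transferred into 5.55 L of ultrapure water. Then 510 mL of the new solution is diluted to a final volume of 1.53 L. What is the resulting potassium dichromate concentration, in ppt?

14.4 ppt

Overall dilution factor = 15 × 100.1 × 11.99 × 3 = 5.40 × 10⁴.
779 ppb / 5.40 × 10⁴ = 0.0144 ppb = 14.4 ppt.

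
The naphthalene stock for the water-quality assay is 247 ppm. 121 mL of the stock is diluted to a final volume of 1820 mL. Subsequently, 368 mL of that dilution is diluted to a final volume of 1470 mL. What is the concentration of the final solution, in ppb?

4110 ppb

Overall dilution factor = 15.04 × 3.995 = 60.1.
247 ppm / 60.1 = 4.11 ppm = 4110 ppb.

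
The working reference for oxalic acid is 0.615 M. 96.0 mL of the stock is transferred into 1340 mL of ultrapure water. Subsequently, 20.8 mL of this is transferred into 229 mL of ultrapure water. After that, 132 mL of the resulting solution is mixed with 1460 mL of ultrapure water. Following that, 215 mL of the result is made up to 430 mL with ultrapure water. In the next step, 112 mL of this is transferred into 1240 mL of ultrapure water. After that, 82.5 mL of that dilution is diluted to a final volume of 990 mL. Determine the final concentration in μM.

0.980 μM

Overall dilution factor = 14.96 × 12.01 × 12.06 × 2 × 12.07 × 12 = 6.28 × 10⁵.
0.615 M / 6.28 × 10⁵ = 9.80 × 10⁻⁷ M = 0.980 μM.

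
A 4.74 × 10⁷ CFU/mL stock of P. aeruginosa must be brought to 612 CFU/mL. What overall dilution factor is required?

Factor = C₀/C_target = 4.74 × 10⁷ CFU/mL / 612 CFU/mL = 7.75 × 10⁴.

7.75 × 10⁴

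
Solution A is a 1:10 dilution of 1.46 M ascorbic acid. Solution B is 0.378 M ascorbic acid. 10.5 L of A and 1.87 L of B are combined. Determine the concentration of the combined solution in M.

0.181 M

C_A = 1.46 M / 10 = 0.146 M.
C_mix = (C_A·V_A + C_B·V_B)/(V_A + V_B) = (0.146×10.5 + 0.378×1.87) / 12.37 = 0.181 M.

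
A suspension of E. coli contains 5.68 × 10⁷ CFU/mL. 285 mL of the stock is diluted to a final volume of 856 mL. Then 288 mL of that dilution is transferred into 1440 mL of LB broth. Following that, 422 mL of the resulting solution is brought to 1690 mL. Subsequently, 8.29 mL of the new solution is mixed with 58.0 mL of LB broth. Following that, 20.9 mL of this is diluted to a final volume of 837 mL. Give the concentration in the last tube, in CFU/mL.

2460 CFU/mL

Overall dilution factor = 3.004 × 6 × 4.005 × 7.996 × 40.05 = 2.31 × 10⁴.
5.68 × 10⁷ CFU/mL / 2.31 × 10⁴ = 2460 CFU/mL.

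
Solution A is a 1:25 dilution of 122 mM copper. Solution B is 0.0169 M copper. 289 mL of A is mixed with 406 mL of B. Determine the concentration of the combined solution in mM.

C_A = 122 mM / 25 = 4.88 mM.
C_B = 0.0169 M = 16.9 mM.
C_mix = (C_A·V_A + C_B·V_B)/(V_A + V_B) = (4.88×289 + 16.9×406) / 695.0 = 11.9 mM.

11.9 mM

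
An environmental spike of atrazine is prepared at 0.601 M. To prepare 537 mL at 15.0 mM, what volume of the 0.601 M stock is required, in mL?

13.4 mL

15.0 mM = 0.0150 M.
V₁ = C₂V₂/C₁ = 0.0150 × 537 / 0.601 = 13.4 mL.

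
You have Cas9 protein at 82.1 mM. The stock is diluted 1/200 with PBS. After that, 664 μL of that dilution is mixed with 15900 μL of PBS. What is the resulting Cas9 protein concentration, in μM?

16.5 μM

Overall dilution factor = 200 × 24.95 = 4989.
82.1 mM / 4989 = 0.0165 mM = 16.5 μM.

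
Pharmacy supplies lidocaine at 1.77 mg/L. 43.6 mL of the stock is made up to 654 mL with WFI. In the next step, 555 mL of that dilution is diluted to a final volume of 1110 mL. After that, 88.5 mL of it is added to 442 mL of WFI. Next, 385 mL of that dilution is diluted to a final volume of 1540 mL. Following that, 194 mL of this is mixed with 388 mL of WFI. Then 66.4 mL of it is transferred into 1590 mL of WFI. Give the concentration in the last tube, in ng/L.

Overall dilution factor = 15 × 2 × 5.994 × 4 × 3 × 24.95 = 5.38 × 10⁴.
1.77 mg/L / 5.38 × 10⁴ = 3.29 × 10⁻⁵ mg/L = 32.9 ng/L.

32.9 ng/L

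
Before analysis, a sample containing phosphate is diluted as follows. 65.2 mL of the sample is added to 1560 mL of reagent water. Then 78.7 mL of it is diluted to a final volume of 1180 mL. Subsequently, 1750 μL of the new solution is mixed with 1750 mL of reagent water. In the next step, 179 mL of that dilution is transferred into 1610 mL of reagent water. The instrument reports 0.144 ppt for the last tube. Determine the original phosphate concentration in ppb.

538 ppb

Overall dilution factor = 24.93 × 14.99 × 1001 × 9.994 = 3.74 × 10⁶.
Original = 0.144 ppt × 3.74 × 10⁶ = 5.38 × 10⁵ ppt = 538 ppb.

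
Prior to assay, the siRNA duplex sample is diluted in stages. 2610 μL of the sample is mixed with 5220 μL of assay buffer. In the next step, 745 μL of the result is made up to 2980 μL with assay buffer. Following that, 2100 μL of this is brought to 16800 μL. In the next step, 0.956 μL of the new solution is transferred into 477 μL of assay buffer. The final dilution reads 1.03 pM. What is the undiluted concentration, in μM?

0.0494 μM

Overall dilution factor = 3 × 4 × 8 × 500.0 = 4.80 × 10⁴.
Original = 1.03 pM × 4.80 × 10⁴ = 4.94 × 10⁴ pM = 0.0494 μM.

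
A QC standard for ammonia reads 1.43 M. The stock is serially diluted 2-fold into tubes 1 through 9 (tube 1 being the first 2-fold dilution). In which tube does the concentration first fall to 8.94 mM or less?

Tube n has concentration 1.43 M / 2ⁿ.
Need 2ⁿ ≥ 1.43 M / 8.94 mM = 160, so n ≥ 7.32.
First such tube: n = 8.

tube 8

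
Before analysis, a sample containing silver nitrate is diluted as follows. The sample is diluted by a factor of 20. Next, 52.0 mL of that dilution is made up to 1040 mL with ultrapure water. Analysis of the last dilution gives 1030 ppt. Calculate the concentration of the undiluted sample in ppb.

412 ppb

Overall dilution factor = 20 × 20 = 400.
Original = 1030 ppt × 400 = 4.12 × 10⁵ ppt = 412 ppb.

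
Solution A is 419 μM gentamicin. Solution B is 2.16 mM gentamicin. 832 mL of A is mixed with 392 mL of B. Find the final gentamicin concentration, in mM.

C_B = 2.16 mM = 2160 μM.
C_mix = (C_A·V_A + C_B·V_B)/(V_A + V_B) = (419×832 + 2160×392) / 1224 = 977 μM = 0.977 mM.

0.977 mM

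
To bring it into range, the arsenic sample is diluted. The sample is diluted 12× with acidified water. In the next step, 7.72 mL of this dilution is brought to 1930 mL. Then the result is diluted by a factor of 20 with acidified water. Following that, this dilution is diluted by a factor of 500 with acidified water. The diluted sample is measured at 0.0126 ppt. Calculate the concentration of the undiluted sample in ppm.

0.378 ppm

Overall dilution factor = 12 × 250 × 20 × 500 = 3.00 × 10⁷.
Original = 0.0126 ppt × 3.00 × 10⁷ = 3.78 × 10⁵ ppt = 0.378 ppm.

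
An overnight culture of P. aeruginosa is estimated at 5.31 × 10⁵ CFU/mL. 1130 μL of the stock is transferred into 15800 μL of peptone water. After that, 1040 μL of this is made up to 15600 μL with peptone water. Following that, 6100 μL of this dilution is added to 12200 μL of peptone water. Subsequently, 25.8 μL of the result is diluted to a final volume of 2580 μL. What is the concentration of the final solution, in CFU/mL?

7.88 CFU/mL

Overall dilution factor = 14.98 × 15 × 3 × 100 = 6.74 × 10⁴.
5.31 × 10⁵ CFU/mL / 6.74 × 10⁴ = 7.88 CFU/mL.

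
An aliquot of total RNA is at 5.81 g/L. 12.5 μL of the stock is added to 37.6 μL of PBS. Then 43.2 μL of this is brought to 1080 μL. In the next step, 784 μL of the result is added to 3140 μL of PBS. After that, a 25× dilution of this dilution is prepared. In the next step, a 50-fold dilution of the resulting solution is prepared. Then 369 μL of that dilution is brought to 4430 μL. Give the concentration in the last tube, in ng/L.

Overall dilution factor = 4.008 × 25 × 5.005 × 25 × 50 × 12.01 = 7.53 × 10⁶.
5.81 g/L / 7.53 × 10⁶ = 7.72 × 10⁻⁷ g/L = 772 ng/L.

772 ng/L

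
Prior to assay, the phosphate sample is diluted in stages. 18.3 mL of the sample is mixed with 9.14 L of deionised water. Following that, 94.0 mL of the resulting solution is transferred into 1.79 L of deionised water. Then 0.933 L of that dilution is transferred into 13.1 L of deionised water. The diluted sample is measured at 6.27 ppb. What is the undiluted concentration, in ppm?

946 ppm

Overall dilution factor = 500.5 × 20.04 × 15.04 = 1.51 × 10⁵.
Original = 6.27 ppb × 1.51 × 10⁵ = 9.46 × 10⁵ ppb = 946 ppm.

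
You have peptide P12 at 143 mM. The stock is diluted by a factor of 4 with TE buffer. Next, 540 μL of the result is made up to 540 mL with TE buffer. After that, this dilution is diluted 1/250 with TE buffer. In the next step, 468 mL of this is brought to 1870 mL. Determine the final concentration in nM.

35.8 nM

Overall dilution factor = 4 × 1000 × 250 × 3.996 = 4.00 × 10⁶.
143 mM / 4.00 × 10⁶ = 3.58 × 10⁻⁵ mM = 35.8 nM.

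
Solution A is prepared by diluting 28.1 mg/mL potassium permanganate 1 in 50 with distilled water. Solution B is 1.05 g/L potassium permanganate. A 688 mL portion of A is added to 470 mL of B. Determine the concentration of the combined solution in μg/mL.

760 μg/mL

C_A = 28.1 mg/mL / 50 = 0.562 mg/mL.
C_B = 1.05 g/L = 1.05 mg/mL.
C_mix = (C_A·V_A + C_B·V_B)/(V_A + V_B) = (0.562×688 + 1.05×470) / 1158 = 0.760 mg/mL = 760 μg/mL.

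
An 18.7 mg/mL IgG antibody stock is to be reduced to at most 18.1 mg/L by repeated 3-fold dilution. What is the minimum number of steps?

7

Need 3ⁿ ≥ 1033, so n ≥ log(1033)/log(3) = 6.32.
Minimum whole steps: n = 7.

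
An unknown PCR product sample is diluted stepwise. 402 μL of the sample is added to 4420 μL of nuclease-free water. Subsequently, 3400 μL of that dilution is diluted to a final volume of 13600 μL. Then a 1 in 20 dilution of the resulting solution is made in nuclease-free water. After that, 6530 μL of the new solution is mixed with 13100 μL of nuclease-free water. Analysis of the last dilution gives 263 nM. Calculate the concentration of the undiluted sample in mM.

Overall dilution factor = 12.00 × 4 × 20 × 3.006 = 2885.
Original = 263 nM × 2885 = 7.59 × 10⁵ nM = 0.759 mM.

0.759 mM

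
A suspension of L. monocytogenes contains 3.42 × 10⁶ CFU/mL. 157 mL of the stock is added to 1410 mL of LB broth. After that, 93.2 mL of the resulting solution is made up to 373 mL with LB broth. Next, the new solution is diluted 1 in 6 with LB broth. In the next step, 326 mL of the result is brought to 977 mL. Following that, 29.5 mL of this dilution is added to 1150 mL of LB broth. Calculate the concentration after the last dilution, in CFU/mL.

Overall dilution factor = 9.981 × 4.002 × 6 × 2.997 × 39.98 = 2.87 × 10⁴.
3.42 × 10⁶ CFU/mL / 2.87 × 10⁴ = 119 CFU/mL.

119 CFU/mL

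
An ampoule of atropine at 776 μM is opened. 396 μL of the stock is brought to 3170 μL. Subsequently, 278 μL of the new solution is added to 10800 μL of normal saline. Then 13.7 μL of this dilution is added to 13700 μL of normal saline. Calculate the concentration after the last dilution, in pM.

Overall dilution factor = 8.005 × 39.85 × 1001 = 3.19 × 10⁵.
776 μM / 3.19 × 10⁵ = 2.43 × 10⁻³ μM = 2430 pM.

2430 pM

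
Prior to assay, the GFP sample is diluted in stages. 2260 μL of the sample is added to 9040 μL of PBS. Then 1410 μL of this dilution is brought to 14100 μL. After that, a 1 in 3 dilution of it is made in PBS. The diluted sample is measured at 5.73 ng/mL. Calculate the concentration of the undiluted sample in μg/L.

Overall dilution factor = 5 × 10 × 3 = 150.
Original = 5.73 ng/mL × 150 = 860 ng/mL = 860 μg/L.

860 μg/L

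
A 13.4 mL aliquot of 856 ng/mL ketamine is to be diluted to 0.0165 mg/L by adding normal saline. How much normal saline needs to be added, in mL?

682 mL

0.0165 mg/L = 16.5 ng/mL.
V₂ = C₁V₁/C₂ = 856 × 13.4 / 16.5 = 695 mL.
Diluent to add = V₂ − V₁ = 695 − 13.4 = 682 mL.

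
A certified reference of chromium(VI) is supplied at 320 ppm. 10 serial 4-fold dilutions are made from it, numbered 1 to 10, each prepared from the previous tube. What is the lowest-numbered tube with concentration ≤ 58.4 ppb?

tube 7

Tube n has concentration 320 ppm / 4ⁿ.
Need 4ⁿ ≥ 320 ppm / 58.4 ppb = 5479, so n ≥ 6.21.
First such tube: n = 7.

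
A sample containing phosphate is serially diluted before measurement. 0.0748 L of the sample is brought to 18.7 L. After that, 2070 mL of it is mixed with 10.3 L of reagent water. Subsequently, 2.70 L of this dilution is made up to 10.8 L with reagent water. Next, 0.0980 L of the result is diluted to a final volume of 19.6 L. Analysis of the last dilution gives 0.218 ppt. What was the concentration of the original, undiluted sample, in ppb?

Overall dilution factor = 250 × 5.976 × 4 × 200 = 1.20 × 10⁶.
Original = 0.218 ppt × 1.20 × 10⁶ = 2.61 × 10⁵ ppt = 261 ppb.

261 ppb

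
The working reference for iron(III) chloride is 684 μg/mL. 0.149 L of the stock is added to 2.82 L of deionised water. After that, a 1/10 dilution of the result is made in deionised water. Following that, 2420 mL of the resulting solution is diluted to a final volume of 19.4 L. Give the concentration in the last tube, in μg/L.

428 μg/L

Overall dilution factor = 19.93 × 10 × 8.017 = 1597.
684 μg/mL / 1597 = 0.428 μg/mL = 428 μg/L.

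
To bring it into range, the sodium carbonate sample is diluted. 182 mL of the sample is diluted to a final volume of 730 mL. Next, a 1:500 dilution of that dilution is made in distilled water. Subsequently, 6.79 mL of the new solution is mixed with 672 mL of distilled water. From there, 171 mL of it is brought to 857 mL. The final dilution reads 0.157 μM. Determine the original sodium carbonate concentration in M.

0.158 M

Overall dilution factor = 4.011 × 500 × 99.97 × 5.012 = 1.00 × 10⁶.
Original = 0.157 μM × 1.00 × 10⁶ = 1.58 × 10⁵ μM = 0.158 M.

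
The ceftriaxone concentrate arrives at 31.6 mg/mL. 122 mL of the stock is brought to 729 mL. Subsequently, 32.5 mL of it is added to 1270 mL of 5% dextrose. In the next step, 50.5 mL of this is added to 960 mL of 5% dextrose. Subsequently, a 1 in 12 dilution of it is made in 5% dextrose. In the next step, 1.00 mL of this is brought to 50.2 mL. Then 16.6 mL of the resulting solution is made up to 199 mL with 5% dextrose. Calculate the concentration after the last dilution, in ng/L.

Overall dilution factor = 5.975 × 40.08 × 20.01 × 12 × 50.20 × 11.99 = 3.46 × 10⁷.
31.6 mg/mL / 3.46 × 10⁷ = 9.13 × 10⁻⁷ mg/mL = 913 ng/L.

913 ng/L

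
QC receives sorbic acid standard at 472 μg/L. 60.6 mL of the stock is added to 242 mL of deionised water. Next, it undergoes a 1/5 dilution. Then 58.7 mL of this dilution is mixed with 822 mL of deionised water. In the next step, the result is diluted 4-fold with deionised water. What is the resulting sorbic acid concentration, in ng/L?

Overall dilution factor = 4.993 × 5 × 15.00 × 4 = 1498.
472 μg/L / 1498 = 0.315 μg/L = 315 ng/L.

315 ng/L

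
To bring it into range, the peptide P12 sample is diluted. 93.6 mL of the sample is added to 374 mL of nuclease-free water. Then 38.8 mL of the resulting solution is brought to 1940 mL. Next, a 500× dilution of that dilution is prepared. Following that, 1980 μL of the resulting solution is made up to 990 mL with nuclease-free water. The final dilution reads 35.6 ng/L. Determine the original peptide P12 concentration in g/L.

2.22 g/L

Overall dilution factor = 4.996 × 50 × 500 × 500 = 6.24 × 10⁷.
Original = 35.6 ng/L × 6.24 × 10⁷ = 2.22 × 10⁹ ng/L = 2.22 g/L.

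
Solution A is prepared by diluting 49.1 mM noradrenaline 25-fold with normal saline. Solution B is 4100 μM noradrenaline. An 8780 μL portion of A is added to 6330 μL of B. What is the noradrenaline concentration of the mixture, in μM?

2860 μM

C_A = 49.1 mM / 25 = 1.96 mM.
C_B = 4100 μM = 4.10 mM.
C_mix = (C_A·V_A + C_B·V_B)/(V_A + V_B) = (1.96×8780 + 4.10×6330) / 15110 = 2.86 mM = 2860 μM.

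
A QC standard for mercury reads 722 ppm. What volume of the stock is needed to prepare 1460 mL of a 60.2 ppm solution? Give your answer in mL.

122 mL

V₁ = C₂V₂/C₁ = 60.2 × 1460 / 722 = 122 mL.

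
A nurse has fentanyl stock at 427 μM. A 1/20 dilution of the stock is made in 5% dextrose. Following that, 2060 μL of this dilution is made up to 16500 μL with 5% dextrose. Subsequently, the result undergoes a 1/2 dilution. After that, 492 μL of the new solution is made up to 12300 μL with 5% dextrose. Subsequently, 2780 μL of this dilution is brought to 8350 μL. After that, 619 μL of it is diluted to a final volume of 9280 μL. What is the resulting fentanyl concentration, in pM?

1180 pM

Overall dilution factor = 20 × 8.010 × 2 × 25 × 3.004 × 14.99 = 3.61 × 10⁵.
427 μM / 3.61 × 10⁵ = 1.18 × 10⁻³ μM = 1180 pM.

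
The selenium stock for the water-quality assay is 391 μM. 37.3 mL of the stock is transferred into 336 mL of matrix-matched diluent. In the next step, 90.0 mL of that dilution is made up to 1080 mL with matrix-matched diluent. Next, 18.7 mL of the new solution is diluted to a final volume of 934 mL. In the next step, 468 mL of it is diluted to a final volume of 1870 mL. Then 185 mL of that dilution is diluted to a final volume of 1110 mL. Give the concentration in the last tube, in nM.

Overall dilution factor = 10.01 × 12 × 49.95 × 3.996 × 6 = 1.44 × 10⁵.
391 μM / 1.44 × 10⁵ = 2.72 × 10⁻³ μM = 2.72 nM.

2.72 nM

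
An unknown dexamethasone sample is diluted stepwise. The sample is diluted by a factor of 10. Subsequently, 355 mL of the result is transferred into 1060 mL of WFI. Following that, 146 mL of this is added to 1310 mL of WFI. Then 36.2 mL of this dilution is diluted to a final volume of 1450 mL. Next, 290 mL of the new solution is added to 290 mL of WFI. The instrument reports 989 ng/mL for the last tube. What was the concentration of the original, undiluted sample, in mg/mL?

31.5 mg/mL

Overall dilution factor = 10 × 3.986 × 9.973 × 40.06 × 2 = 3.18 × 10⁴.
Original = 989 ng/mL × 3.18 × 10⁴ = 3.15 × 10⁷ ng/mL = 31.5 mg/mL.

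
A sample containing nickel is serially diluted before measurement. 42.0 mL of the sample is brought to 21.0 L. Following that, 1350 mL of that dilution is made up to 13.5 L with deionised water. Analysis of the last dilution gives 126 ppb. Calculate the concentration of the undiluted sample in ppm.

630 ppm

Overall dilution factor = 500 × 10 = 5000.
Original = 126 ppb × 5000 = 6.30 × 10⁵ ppb = 630 ppm.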